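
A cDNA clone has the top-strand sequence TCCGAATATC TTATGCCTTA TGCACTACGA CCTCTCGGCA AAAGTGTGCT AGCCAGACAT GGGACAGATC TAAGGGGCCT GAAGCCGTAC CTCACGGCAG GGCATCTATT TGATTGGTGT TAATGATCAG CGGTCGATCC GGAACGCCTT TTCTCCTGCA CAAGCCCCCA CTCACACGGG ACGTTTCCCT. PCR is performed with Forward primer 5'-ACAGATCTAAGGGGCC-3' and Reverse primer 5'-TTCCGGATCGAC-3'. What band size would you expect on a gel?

81 bp

The forward primer matches the template at positions 64–79.
The reverse primer's reverse complement is GTCGATCCGGAA, which matches the template at positions 133–144.
Amplicon spans positions 64–144: 81 bp.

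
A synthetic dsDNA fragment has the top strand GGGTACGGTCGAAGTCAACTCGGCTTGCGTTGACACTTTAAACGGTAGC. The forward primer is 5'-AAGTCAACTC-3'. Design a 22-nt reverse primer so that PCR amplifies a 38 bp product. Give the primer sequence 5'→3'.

5'-GCTACCGTTTAAAGTGTCAACG-3'

The forward primer binds at positions 12–21, so a 38 bp product ends at position 12 + 38 − 1 = 49.
The reverse primer anneals to the top strand over positions 28–49, i.e. to CGTTGACACTTTAAACGGTAGC.
Its sequence written 5'→3' is the reverse complement: GCTACCGTTTAAAGTGTCAACG.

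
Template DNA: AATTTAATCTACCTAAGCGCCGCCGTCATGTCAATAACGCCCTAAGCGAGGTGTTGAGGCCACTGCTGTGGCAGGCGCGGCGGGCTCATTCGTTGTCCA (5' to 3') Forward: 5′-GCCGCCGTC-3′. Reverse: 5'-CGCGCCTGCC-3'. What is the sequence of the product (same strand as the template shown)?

5'-GCCGCCGTCATGTCAATAACGCCCTAAGCGAGGTGTTGAGGCCACTGCTGTGGCAGGCGCG-3'

The forward primer matches the template at positions 19–27.
The reverse primer's reverse complement is GGCAGGCGCG, which matches the template at positions 70–79.
The product is the template from position 19 through 79 (61 bp).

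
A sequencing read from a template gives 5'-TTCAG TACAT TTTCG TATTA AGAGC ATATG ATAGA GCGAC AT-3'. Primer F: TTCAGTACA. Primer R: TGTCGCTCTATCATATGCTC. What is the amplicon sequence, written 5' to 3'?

Scanning the template, TTCAGTACA occurs at positions 1–9; this primer anneals to the bottom strand there with its 3' end pointing downstream.
Reverse complement of the reverse primer: GAGCATATGATAGAGCGACA. This occurs on the top strand at positions 22–41.
The product is the template from position 1 through 41 (41 bp).

5'-TTCAGTACATTTTCGTATTAAGAGCATATGATAGAGCGACA-3'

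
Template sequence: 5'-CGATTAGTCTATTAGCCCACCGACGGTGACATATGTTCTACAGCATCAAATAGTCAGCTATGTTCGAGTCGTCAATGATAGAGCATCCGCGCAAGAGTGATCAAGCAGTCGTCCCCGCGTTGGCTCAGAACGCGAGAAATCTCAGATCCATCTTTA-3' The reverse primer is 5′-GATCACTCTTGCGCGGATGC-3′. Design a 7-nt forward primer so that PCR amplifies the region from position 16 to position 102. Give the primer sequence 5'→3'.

The reverse primer's reverse complement GCATCCGCGCAAGAGTGATC matches the template at positions 83–102; the product starts at position 16.
The forward primer is identical to the top strand over positions 16–22: CCCACCG.

5'-CCCACCG-3'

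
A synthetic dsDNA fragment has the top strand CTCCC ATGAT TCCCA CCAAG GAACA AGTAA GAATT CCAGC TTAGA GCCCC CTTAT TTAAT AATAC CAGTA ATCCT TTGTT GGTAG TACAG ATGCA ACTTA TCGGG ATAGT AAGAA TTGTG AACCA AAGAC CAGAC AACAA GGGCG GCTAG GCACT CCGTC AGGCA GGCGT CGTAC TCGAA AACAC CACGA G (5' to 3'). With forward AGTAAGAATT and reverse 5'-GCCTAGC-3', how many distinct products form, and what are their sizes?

The forward primer AGTAAGAATT matches the top strand at positions 26–35, 108–117.
The reverse primer's reverse complement is GCTAGGC, matching at positions 146–152.
Each forward site pairs with the reverse site to give a product ending at position 152: sizes 127, 45 bp.

Two products: 127 bp, 45 bp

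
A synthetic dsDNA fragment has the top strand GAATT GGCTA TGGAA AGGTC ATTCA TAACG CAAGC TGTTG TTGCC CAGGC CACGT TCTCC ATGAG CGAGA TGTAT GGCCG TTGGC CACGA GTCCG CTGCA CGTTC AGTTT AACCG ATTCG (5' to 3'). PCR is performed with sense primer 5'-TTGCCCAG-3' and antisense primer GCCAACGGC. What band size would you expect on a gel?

Forward primer TTGCCCAG is found on the top strand at positions 41–48.
Taking the reverse complement of GCCAACGGC gives GCCGTTGGC, found at positions 77–85 on the template; the primer anneals here to the top strand with its 3' end pointing upstream.
Product length = (reverse-primer end) − (forward-primer start) + 1 = 85 − 41 + 1 = 45 bp.

45 bp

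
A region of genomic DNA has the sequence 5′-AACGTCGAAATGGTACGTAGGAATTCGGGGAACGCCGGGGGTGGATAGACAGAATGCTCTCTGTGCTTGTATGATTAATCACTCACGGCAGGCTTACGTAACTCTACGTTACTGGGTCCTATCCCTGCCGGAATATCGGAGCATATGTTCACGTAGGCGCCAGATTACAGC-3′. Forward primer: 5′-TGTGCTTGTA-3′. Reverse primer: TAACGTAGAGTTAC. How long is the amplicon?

Scanning the template, TGTGCTTGTA occurs at positions 62–71; this primer anneals to the bottom strand there with its 3' end pointing downstream.
Taking the reverse complement of TAACGTAGAGTTAC gives GTAACTCTACGTTA, found at positions 98–111 on the template; the primer anneals here to the top strand with its 3' end pointing upstream.
Product length = (reverse-primer end) − (forward-primer start) + 1 = 111 − 62 + 1 = 50 bp.

50 bp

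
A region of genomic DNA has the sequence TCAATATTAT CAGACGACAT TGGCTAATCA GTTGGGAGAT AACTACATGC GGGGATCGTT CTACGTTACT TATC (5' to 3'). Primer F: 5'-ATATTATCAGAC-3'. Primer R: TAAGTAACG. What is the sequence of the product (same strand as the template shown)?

Scanning the template, ATATTATCAGAC occurs at positions 4–15; this primer anneals to the bottom strand there with its 3' end pointing downstream.
Reverse complement of the reverse primer: CGTTACTTA. This occurs on the top strand at positions 64–72.
The product is the template from position 4 through 72 (69 bp).

5'-ATATTATCAGACGACATTGGCTAATCAGTTGGGAGATAACTACATGCGGGGATCGTTCTACGTTACTTA-3'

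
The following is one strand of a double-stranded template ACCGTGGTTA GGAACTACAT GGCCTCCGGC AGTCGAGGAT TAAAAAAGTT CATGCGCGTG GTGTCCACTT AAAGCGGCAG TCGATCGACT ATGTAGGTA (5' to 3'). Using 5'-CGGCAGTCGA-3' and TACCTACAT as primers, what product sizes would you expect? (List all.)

The forward primer CGGCAGTCGA matches the top strand at positions 27–36, 75–84.
The reverse primer's reverse complement is ATGTAGGTA, matching at positions 91–99.
Each forward site pairs with the reverse site to give a product ending at position 99: sizes 73, 25 bp.

73 bp, 25 bp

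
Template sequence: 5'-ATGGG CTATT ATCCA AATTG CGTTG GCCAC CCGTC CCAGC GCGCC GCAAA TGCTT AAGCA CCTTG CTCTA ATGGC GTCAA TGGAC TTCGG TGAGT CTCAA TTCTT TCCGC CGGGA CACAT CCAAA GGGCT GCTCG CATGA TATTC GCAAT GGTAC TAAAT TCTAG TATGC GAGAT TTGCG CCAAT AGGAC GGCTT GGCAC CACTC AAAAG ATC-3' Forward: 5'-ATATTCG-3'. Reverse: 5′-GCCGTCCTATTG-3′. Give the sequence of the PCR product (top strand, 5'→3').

5'-ATATTCGCAATGGTACTAAATTCTAGTATGCGAGATTTGCGCCAATAGGACGGC-3'

Forward primer ATATTCG is found on the top strand at positions 140–146.
The reverse primer's reverse complement is CAATAGGACGGC, which matches the template at positions 182–193.
The product is the template from position 140 through 193 (54 bp).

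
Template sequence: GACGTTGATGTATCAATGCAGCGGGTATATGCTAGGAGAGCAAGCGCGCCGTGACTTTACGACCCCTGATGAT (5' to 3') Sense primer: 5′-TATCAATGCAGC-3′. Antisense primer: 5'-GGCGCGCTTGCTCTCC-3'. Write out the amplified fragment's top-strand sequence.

Forward primer TATCAATGCAGC is found on the top strand at positions 11–22.
Reverse complement of the reverse primer: GGAGAGCAAGCGCGCC. This occurs on the top strand at positions 35–50.
The product is the template from position 11 through 50 (40 bp).

5'-TATCAATGCAGCGGGTATATGCTAGGAGAGCAAGCGCGCC-3'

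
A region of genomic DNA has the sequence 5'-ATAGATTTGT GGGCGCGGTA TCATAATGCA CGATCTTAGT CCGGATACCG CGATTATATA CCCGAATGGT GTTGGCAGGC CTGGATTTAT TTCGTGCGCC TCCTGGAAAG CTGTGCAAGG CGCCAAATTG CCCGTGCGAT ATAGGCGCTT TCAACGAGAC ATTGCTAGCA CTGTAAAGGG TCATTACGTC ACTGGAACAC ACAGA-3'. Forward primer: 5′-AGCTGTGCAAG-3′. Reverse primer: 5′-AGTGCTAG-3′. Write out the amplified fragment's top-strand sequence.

Scanning the template, AGCTGTGCAAG occurs at positions 109–119; this primer anneals to the bottom strand there with its 3' end pointing downstream.
Taking the reverse complement of AGTGCTAG gives CTAGCACT, found at positions 165–172 on the template; the primer anneals here to the top strand with its 3' end pointing upstream.
The product is the template from position 109 through 172 (64 bp).

5'-AGCTGTGCAAGGCGCCAAATTGCCCGTGCGATATAGGCGCTTTCAACGAGACATTGCTAGCACT-3'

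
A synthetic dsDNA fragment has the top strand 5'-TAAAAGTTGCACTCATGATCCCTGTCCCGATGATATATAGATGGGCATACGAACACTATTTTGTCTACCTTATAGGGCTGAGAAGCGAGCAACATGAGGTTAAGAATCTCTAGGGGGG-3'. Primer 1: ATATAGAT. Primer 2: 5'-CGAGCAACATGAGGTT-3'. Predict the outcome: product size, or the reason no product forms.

No product — both primers anneal to the same strand and extend in the same direction.

Primer 1 (ATATAGAT) matches the top strand at positions 35–42 (3' end points downstream).
Primer 2 (CGAGCAACATGAGGTT) also matches the top strand directly, at positions 86–101 — its reverse complement AACCTCATGTTGCTCG is not present.
Both primers anneal to the bottom strand with 3' ends pointing the same way, so neither can prime synthesis back toward the other.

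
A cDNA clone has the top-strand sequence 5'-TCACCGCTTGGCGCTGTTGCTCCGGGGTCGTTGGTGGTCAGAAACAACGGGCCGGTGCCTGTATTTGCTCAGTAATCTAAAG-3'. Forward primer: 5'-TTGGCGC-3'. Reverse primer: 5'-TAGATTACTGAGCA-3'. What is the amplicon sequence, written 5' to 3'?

Forward primer TTGGCGC is found on the top strand at positions 8–14.
Taking the reverse complement of TAGATTACTGAGCA gives TGCTCAGTAATCTA, found at positions 66–79 on the template; the primer anneals here to the top strand with its 3' end pointing upstream.
The product is the template from position 8 through 79 (72 bp).

5'-TTGGCGCTGTTGCTCCGGGGTCGTTGGTGGTCAGAAACAACGGGCCGGTGCCTGTATTTGCTCAGTAATCTA-3'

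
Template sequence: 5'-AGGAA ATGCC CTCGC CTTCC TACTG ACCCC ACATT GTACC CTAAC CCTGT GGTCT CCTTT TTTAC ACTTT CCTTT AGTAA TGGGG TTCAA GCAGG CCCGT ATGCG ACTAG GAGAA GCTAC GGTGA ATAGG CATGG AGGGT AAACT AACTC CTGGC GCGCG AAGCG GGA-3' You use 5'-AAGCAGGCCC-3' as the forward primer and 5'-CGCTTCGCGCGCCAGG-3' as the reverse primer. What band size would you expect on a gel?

The forward primer matches the template at positions 89–98.
Taking the reverse complement of CGCTTCGCGCGCCAGG gives CCTGGCGCGCGAAGCG, found at positions 150–165 on the template; the primer anneals here to the top strand with its 3' end pointing upstream.
Product length = (reverse-primer end) − (forward-primer start) + 1 = 165 − 89 + 1 = 77 bp.

77 bp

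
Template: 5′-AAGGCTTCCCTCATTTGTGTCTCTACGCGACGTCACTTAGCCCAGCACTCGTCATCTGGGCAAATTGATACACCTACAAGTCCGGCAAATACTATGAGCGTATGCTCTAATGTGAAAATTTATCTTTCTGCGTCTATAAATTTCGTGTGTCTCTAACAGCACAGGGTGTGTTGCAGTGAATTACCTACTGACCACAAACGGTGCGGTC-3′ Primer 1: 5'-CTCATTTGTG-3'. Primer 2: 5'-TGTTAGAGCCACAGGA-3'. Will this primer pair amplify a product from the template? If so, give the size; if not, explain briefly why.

No product — primer 2 has no binding site in the template.

Primer 2 (TGTTAGAGCCACAGGA) does not match the top strand, and its reverse complement TCCTGTGGCTCTAACA does not match either.
With no annealing site for primer 2, no amplification occurs.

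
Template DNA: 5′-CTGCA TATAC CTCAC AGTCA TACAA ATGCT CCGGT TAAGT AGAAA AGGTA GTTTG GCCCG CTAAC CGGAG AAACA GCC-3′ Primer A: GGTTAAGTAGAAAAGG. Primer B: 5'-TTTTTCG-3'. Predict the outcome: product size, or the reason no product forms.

No product — primer B has no binding site in the template.

Primer B (TTTTTCG) does not match the top strand, and its reverse complement CGAAAAA does not match either.
With no annealing site for primer B, no amplification occurs.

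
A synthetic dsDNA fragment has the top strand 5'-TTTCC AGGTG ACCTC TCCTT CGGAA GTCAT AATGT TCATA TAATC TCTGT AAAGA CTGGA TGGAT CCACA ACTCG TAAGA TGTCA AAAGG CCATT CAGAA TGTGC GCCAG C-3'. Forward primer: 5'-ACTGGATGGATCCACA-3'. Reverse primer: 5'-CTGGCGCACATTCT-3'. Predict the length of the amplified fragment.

56 bp

Scanning the template, ACTGGATGGATCCACA occurs at positions 55–70; this primer anneals to the bottom strand there with its 3' end pointing downstream.
The reverse primer's reverse complement is AGAATGTGCGCCAG, which matches the template at positions 97–110.
The product runs from position 55 to position 110, so its length is 110 − 55 + 1 = 56 bp.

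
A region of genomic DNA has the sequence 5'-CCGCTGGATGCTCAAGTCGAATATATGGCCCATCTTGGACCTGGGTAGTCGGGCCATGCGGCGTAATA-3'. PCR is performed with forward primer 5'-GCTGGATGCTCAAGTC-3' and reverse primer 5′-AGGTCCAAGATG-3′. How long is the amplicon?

Scanning the template, GCTGGATGCTCAAGTC occurs at positions 3–18; this primer anneals to the bottom strand there with its 3' end pointing downstream.
Taking the reverse complement of AGGTCCAAGATG gives CATCTTGGACCT, found at positions 31–42 on the template; the primer anneals here to the top strand with its 3' end pointing upstream.
The product runs from position 3 to position 42, so its length is 42 − 3 + 1 = 40 bp.

40 bp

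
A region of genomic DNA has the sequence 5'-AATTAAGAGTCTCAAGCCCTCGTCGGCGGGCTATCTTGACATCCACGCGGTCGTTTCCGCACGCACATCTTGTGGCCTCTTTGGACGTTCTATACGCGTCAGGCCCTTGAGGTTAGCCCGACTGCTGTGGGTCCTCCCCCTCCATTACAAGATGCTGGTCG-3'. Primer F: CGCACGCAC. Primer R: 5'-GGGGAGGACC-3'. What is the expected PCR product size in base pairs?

82 bp

Scanning the template, CGCACGCAC occurs at positions 58–66; this primer anneals to the bottom strand there with its 3' end pointing downstream.
The reverse primer's reverse complement is GGTCCTCCCC, which matches the template at positions 130–139.
Amplicon spans positions 58–139: 82 bp.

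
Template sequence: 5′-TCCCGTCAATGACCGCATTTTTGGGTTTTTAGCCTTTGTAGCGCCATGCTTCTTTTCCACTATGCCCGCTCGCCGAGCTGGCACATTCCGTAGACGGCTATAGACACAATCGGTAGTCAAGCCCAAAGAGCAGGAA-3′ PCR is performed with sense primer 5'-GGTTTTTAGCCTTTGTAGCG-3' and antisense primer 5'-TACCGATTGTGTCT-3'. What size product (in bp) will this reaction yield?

Scanning the template, GGTTTTTAGCCTTTGTAGCG occurs at positions 24–43; this primer anneals to the bottom strand there with its 3' end pointing downstream.
Reverse complement of the reverse primer: AGACACAATCGGTA. This occurs on the top strand at positions 102–115.
The product runs from position 24 to position 115, so its length is 115 − 24 + 1 = 92 bp.

92 bp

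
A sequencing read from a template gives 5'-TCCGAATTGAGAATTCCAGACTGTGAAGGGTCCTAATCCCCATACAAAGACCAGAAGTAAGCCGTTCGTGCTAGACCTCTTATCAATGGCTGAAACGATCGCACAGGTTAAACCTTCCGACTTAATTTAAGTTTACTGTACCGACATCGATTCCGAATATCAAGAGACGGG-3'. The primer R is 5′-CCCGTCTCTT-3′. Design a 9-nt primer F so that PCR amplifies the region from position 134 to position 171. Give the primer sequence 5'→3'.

The reverse primer's reverse complement AAGAGACGGG matches the template at positions 162–171; the product starts at position 134.
The forward primer is identical to the top strand over positions 134–142: TACTGTACC.

5'-TACTGTACC-3'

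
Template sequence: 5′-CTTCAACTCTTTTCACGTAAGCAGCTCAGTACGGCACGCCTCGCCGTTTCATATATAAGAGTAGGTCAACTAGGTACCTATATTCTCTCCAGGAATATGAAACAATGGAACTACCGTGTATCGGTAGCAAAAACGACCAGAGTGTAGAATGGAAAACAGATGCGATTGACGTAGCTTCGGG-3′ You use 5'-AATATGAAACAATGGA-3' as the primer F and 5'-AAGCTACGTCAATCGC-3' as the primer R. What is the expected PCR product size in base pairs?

Scanning the template, AATATGAAACAATGGA occurs at positions 94–109; this primer anneals to the bottom strand there with its 3' end pointing downstream.
Reverse complement of the reverse primer: GCGATTGACGTAGCTT. This occurs on the top strand at positions 162–177.
The product runs from position 94 to position 177, so its length is 177 − 94 + 1 = 84 bp.

84 bp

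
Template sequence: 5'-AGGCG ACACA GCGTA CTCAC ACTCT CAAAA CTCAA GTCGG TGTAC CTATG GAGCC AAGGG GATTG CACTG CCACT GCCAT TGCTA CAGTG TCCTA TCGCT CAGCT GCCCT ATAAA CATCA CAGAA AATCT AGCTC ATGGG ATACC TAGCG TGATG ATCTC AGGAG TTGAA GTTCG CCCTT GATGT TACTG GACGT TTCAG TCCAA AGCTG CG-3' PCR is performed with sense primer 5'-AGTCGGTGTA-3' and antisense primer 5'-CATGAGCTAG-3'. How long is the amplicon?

Forward primer AGTCGGTGTA is found on the top strand at positions 35–44.
The reverse primer's reverse complement is CTAGCTCATG, which matches the template at positions 129–138.
Product length = (reverse-primer end) − (forward-primer start) + 1 = 138 − 35 + 1 = 104 bp.

104 bp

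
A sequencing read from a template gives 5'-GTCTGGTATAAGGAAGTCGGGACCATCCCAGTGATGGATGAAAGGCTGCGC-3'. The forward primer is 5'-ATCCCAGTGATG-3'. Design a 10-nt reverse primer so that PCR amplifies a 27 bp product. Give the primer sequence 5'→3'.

5'-GCGCAGCCTT-3'

The forward primer binds at positions 25–36, so a 27 bp product ends at position 25 + 27 − 1 = 51.
The reverse primer anneals to the top strand over positions 42–51, i.e. to AAGGCTGCGC.
Its sequence written 5'→3' is the reverse complement: GCGCAGCCTT.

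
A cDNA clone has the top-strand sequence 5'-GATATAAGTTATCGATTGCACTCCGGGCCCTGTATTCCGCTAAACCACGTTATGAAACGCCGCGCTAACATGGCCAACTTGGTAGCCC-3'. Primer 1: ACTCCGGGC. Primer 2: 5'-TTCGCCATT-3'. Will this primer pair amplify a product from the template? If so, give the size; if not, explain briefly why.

Primer 2 (TTCGCCATT) does not match the top strand, and its reverse complement AATGGCGAA does not match either.
With no annealing site for primer 2, no amplification occurs.

No product — primer 2 has no binding site in the template.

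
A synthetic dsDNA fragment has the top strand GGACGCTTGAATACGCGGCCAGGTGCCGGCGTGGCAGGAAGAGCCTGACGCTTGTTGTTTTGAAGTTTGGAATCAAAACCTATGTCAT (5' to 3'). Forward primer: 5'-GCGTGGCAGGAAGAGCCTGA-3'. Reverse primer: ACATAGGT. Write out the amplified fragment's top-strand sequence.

Forward primer GCGTGGCAGGAAGAGCCTGA is found on the top strand at positions 29–48.
Reverse complement of the reverse primer: ACCTATGT. This occurs on the top strand at positions 78–85.
The product is the template from position 29 through 85 (57 bp).

5'-GCGTGGCAGGAAGAGCCTGACGCTTGTTGTTTTGAAGTTTGGAATCAAAACCTATGT-3'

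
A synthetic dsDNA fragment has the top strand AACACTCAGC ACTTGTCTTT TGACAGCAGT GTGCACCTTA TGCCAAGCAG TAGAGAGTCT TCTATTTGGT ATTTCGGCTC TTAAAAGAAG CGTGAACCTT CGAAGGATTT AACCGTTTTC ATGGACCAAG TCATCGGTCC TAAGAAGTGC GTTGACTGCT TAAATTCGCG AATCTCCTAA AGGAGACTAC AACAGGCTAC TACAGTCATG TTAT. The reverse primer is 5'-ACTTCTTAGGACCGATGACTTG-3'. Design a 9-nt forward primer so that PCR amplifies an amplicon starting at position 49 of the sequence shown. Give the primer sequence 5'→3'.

The reverse primer's reverse complement CAAGTCATCGGTCCTAAGAAGT matches the template at positions 127–148; the product starts at position 49.
The forward primer is identical to the top strand over positions 49–57: AGTAGAGAG.

5'-AGTAGAGAG-3'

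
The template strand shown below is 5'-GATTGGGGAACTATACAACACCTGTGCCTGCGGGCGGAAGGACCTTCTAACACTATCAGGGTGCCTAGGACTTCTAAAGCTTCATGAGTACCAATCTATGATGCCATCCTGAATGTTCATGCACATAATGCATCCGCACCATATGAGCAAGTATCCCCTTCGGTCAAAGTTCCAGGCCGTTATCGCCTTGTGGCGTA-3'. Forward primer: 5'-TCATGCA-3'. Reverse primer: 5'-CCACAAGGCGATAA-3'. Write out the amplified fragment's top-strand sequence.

Forward primer TCATGCA is found on the top strand at positions 117–123.
The reverse primer's reverse complement is TTATCGCCTTGTGG, which matches the template at positions 180–193.
The product is the template from position 117 through 193 (77 bp).

5'-TCATGCACATAATGCATCCGCACCATATGAGCAAGTATCCCCTTCGGTCAAAGTTCCAGGCCGTTATCGCCTTGTGG-3'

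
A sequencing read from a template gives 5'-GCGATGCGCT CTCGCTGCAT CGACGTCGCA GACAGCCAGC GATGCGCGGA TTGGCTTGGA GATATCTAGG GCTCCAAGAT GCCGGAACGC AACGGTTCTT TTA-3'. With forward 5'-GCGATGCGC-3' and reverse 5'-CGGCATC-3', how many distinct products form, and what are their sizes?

Two products: 84 bp, 46 bp

The forward primer GCGATGCGC matches the top strand at positions 1–9, 39–47.
The reverse primer's reverse complement is GATGCCG, matching at positions 78–84.
Each forward site pairs with the reverse site to give a product ending at position 84: sizes 84, 46 bp.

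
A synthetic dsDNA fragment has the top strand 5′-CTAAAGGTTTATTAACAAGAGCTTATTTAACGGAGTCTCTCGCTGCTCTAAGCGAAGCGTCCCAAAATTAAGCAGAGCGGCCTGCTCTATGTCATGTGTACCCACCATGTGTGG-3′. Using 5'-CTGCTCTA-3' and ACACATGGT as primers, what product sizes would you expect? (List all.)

The forward primer CTGCTCTA matches the top strand at positions 43–50, 82–89.
The reverse primer's reverse complement is ACCATGTGT, matching at positions 104–112.
Each forward site pairs with the reverse site to give a product ending at position 112: sizes 70, 31 bp.

70 bp, 31 bp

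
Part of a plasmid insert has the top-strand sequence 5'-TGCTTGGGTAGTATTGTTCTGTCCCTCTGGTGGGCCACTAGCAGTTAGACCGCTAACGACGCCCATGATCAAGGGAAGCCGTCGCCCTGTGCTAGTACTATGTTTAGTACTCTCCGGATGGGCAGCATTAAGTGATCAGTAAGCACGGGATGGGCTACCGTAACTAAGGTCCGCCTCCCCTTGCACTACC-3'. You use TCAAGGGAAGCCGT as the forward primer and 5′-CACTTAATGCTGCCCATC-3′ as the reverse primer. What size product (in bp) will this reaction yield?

66 bp

Scanning the template, TCAAGGGAAGCCGT occurs at positions 69–82; this primer anneals to the bottom strand there with its 3' end pointing downstream.
The reverse primer's reverse complement is GATGGGCAGCATTAAGTG, which matches the template at positions 117–134.
The product runs from position 69 to position 134, so its length is 134 − 69 + 1 = 66 bp.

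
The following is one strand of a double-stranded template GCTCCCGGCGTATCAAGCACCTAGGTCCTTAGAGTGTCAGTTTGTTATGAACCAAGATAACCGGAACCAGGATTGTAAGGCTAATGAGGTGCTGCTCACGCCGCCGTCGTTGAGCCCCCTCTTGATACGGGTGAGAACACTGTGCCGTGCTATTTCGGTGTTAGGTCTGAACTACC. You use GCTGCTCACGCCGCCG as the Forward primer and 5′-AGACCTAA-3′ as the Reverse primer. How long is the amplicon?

Scanning the template, GCTGCTCACGCCGCCG occurs at positions 91–106; this primer anneals to the bottom strand there with its 3' end pointing downstream.
Reverse complement of the reverse primer: TTAGGTCT. This occurs on the top strand at positions 161–168.
Amplicon spans positions 91–168: 78 bp.

78 bp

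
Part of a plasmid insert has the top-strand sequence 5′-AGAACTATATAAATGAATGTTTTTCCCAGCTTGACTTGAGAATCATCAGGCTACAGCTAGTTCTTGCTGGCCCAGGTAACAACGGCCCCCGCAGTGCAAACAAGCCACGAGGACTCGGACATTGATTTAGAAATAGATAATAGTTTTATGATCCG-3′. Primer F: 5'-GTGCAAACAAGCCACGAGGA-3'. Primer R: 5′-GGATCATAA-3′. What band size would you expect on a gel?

The forward primer matches the template at positions 94–113.
The reverse primer's reverse complement is TTATGATCC, which matches the template at positions 146–154.
Amplicon spans positions 94–154: 61 bp.

61 bp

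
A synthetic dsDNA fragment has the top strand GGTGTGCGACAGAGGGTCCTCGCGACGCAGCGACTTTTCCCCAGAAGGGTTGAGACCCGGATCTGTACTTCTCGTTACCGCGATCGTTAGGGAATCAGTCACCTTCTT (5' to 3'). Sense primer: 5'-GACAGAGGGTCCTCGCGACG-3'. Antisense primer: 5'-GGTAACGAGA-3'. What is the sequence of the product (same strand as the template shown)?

5'-GACAGAGGGTCCTCGCGACGCAGCGACTTTTCCCCAGAAGGGTTGAGACCCGGATCTGTACTTCTCGTTACC-3'

Forward primer GACAGAGGGTCCTCGCGACG is found on the top strand at positions 8–27.
The reverse primer's reverse complement is TCTCGTTACC, which matches the template at positions 70–79.
The product is the template from position 8 through 79 (72 bp).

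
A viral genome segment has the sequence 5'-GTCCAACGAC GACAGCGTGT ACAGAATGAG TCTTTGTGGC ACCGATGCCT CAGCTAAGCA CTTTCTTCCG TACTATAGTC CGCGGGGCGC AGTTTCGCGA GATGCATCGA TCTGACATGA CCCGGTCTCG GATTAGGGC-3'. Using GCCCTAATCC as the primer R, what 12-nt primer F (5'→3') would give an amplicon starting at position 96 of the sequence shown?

The reverse primer's reverse complement GGATTAGGGC matches the template at positions 130–139; the product starts at position 96.
The forward primer is identical to the top strand over positions 96–107: CGCGAGATGCAT.

5'-CGCGAGATGCAT-3'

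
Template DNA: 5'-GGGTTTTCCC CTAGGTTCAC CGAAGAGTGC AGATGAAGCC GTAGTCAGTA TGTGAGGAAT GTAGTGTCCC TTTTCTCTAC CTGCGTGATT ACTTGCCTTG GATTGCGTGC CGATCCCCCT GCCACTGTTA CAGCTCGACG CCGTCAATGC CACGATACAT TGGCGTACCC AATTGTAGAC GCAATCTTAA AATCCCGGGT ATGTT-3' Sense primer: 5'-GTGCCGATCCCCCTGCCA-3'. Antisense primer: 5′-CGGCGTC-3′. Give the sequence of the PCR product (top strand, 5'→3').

5'-GTGCCGATCCCCCTGCCACTGTTACAGCTCGACGCCG-3'

Forward primer GTGCCGATCCCCCTGCCA is found on the top strand at positions 107–124.
Reverse complement of the reverse primer: GACGCCG. This occurs on the top strand at positions 137–143.
The product is the template from position 107 through 143 (37 bp).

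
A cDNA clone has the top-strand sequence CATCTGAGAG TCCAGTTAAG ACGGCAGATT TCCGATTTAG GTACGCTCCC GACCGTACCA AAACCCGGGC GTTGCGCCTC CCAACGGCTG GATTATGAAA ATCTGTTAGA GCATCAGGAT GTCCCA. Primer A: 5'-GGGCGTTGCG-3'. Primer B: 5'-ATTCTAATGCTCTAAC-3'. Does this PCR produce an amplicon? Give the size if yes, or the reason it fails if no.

Primer B (ATTCTAATGCTCTAAC) does not match the top strand, and its reverse complement GTTAGAGCATTAGAAT does not match either.
With no annealing site for primer B, no amplification occurs.

No product — primer B has no binding site in the template.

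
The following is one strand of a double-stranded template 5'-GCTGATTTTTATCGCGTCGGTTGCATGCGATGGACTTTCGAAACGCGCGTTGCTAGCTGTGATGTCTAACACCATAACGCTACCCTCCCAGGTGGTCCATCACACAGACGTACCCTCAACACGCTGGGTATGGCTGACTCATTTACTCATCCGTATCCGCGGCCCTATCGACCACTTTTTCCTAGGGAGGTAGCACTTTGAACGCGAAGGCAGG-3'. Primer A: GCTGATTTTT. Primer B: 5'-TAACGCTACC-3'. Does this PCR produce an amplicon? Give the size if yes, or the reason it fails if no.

Primer A (GCTGATTTTT) matches the top strand at positions 1–10 (3' end points downstream).
Primer B (TAACGCTACC) also matches the top strand directly, at positions 75–84 — its reverse complement GGTAGCGTTA is not present.
Both primers anneal to the bottom strand with 3' ends pointing the same way, so neither can prime synthesis back toward the other.

No product — both primers anneal to the same strand and extend in the same direction.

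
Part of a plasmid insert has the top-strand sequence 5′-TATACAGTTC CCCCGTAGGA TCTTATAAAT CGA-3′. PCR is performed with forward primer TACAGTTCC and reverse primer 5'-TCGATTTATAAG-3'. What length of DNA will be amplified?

31 bp

Forward primer TACAGTTCC is found on the top strand at positions 3–11.
The reverse primer's reverse complement is CTTATAAATCGA, which matches the template at positions 22–33.
Product length = (reverse-primer end) − (forward-primer start) + 1 = 33 − 3 + 1 = 31 bp.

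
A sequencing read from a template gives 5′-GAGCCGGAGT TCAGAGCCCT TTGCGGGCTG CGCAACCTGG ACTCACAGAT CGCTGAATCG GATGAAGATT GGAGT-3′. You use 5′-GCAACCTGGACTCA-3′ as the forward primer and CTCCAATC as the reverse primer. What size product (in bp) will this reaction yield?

43 bp

Forward primer GCAACCTGGACTCA is found on the top strand at positions 32–45.
Reverse complement of the reverse primer: GATTGGAG. This occurs on the top strand at positions 67–74.
Product length = (reverse-primer end) − (forward-primer start) + 1 = 74 − 32 + 1 = 43 bp.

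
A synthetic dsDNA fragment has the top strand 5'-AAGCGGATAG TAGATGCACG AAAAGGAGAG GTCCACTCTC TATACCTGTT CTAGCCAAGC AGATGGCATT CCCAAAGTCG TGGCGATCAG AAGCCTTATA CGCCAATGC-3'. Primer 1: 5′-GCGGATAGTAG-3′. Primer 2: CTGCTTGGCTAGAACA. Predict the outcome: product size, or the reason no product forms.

Primer 1 (GCGGATAGTAG) matches the top strand at positions 3–13; it acts as a forward primer.
Primer 2's reverse complement is TGTTCTAGCCAAGCAG, matching the top strand at positions 47–62; it acts as a reverse primer.
The 3' ends face each other across positions 3–62, giving a 60 bp product.

Yes — a 60 bp product.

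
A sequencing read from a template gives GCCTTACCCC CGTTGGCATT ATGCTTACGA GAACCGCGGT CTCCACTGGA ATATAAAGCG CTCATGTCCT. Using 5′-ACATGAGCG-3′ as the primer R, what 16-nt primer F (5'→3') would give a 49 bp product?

5'-TTATGCTTACGAGAAC-3'

The reverse primer's reverse complement CGCTCATGT matches the template at positions 59–67, so the product ends at position 67.
A 49 bp product then starts at position 67 − 49 + 1 = 19.
The forward primer is identical to the top strand there: TTATGCTTACGAGAAC.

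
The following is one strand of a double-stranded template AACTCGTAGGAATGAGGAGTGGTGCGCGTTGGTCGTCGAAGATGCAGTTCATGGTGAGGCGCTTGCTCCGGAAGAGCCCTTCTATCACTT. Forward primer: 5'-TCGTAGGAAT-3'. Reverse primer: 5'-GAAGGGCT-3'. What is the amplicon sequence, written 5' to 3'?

Scanning the template, TCGTAGGAAT occurs at positions 4–13; this primer anneals to the bottom strand there with its 3' end pointing downstream.
The reverse primer's reverse complement is AGCCCTTC, which matches the template at positions 75–82.
The product is the template from position 4 through 82 (79 bp).

5'-TCGTAGGAATGAGGAGTGGTGCGCGTTGGTCGTCGAAGATGCAGTTCATGGTGAGGCGCTTGCTCCGGAAGAGCCCTTC-3'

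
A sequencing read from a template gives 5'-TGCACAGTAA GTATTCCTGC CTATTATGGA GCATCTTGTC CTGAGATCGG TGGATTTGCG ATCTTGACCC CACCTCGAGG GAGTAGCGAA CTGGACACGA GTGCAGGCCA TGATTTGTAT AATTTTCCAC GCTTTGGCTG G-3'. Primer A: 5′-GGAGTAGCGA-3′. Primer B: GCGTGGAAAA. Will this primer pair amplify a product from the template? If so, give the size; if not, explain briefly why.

Yes — a 53 bp product.

Primer A (GGAGTAGCGA) matches the top strand at positions 80–89; it acts as a forward primer.
Primer B's reverse complement is TTTTCCACGC, matching the top strand at positions 123–132; it acts as a reverse primer.
The 3' ends face each other across positions 80–132, giving a 53 bp product.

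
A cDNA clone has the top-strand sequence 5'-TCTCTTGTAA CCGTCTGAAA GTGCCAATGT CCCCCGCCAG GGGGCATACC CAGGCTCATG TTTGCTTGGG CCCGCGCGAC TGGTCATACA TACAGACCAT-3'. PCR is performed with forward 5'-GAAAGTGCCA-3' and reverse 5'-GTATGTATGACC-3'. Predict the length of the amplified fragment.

77 bp

Scanning the template, GAAAGTGCCA occurs at positions 17–26; this primer anneals to the bottom strand there with its 3' end pointing downstream.
Reverse complement of the reverse primer: GGTCATACATAC. This occurs on the top strand at positions 82–93.
Amplicon spans positions 17–93: 77 bp.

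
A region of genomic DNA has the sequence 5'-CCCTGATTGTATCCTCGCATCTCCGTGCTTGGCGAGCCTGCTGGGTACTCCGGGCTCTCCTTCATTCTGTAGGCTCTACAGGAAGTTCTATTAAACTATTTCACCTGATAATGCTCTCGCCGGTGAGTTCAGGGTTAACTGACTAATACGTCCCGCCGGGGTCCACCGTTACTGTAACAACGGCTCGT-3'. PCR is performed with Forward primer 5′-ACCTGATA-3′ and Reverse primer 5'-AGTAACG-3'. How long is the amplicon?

Scanning the template, ACCTGATA occurs at positions 103–110; this primer anneals to the bottom strand there with its 3' end pointing downstream.
Reverse complement of the reverse primer: CGTTACT. This occurs on the top strand at positions 167–173.
Amplicon spans positions 103–173: 71 bp.

71 bp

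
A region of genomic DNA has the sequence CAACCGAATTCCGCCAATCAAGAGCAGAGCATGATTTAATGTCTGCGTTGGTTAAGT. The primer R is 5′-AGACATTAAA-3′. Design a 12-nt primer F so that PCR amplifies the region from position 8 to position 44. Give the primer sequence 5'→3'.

5'-ATTCCGCCAATC-3'

The reverse primer's reverse complement TTTAATGTCT matches the template at positions 35–44; the product starts at position 8.
The forward primer is identical to the top strand over positions 8–19: ATTCCGCCAATC.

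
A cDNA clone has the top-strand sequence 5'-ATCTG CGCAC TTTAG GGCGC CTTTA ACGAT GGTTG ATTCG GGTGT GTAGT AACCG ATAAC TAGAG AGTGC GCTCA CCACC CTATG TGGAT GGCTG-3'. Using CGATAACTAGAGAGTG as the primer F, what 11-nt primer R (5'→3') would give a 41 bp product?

The forward primer binds at positions 54–69, so a 41 bp product ends at position 54 + 41 − 1 = 94.
The reverse primer anneals to the top strand over positions 84–94, i.e. to TGTGGATGGCT.
Its sequence written 5'→3' is the reverse complement: AGCCATCCACA.

5'-AGCCATCCACA-3'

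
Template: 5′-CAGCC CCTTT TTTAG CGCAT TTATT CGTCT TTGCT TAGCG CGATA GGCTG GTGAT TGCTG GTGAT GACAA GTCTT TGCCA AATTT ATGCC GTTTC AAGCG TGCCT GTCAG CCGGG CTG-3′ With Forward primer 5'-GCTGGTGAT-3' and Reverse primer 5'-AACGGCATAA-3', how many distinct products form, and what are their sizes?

The forward primer GCTGGTGAT matches the top strand at positions 47–55, 57–65.
The reverse primer's reverse complement is TTATGCCGTT, matching at positions 84–93.
Each forward site pairs with the reverse site to give a product ending at position 93: sizes 47, 37 bp.

Two products: 47 bp, 37 bp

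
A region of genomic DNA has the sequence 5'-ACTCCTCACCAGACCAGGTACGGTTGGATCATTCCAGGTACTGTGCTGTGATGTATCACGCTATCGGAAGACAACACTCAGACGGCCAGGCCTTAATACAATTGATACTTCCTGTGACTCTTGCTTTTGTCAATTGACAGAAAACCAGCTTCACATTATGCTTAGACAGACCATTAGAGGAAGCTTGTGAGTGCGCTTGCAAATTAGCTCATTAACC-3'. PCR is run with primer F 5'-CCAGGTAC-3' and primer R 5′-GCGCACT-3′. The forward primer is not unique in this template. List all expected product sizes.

The forward primer CCAGGTAC matches the top strand at positions 14–21, 34–41.
The reverse primer's reverse complement is AGTGCGC, matching at positions 190–196.
Each forward site pairs with the reverse site to give a product ending at position 196: sizes 183, 163 bp.

183 bp, 163 bp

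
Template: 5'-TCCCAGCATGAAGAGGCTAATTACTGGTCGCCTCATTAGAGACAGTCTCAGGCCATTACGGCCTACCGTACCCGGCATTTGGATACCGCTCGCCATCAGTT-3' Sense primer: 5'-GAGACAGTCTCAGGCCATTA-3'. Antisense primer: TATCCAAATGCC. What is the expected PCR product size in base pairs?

Scanning the template, GAGACAGTCTCAGGCCATTA occurs at positions 39–58; this primer anneals to the bottom strand there with its 3' end pointing downstream.
Reverse complement of the reverse primer: GGCATTTGGATA. This occurs on the top strand at positions 74–85.
Amplicon spans positions 39–85: 47 bp.

47 bp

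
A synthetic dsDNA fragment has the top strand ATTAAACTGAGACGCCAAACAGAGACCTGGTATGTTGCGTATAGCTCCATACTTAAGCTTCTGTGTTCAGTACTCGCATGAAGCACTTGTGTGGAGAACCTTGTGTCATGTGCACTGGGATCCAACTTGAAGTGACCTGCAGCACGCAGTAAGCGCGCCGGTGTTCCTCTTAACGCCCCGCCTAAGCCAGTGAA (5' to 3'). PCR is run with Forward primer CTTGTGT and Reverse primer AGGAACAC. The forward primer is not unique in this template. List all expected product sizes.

83 bp, 69 bp

The forward primer CTTGTGT matches the top strand at positions 86–92, 100–106.
The reverse primer's reverse complement is GTGTTCCT, matching at positions 161–168.
Each forward site pairs with the reverse site to give a product ending at position 168: sizes 83, 69 bp.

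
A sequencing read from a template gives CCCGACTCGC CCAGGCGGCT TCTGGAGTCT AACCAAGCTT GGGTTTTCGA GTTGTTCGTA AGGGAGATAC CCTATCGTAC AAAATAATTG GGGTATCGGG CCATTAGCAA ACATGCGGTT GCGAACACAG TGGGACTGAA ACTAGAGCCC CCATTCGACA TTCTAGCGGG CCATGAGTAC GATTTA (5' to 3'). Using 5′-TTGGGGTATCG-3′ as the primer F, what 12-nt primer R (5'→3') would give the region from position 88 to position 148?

5'-GCTCTAGTTTCA-3'

The product's 3' end on the top strand is position 148.
The reverse primer anneals to the top strand over positions 137–148, i.e. to TGAAACTAGAGC.
Its sequence written 5'→3' is the reverse complement: GCTCTAGTTTCA.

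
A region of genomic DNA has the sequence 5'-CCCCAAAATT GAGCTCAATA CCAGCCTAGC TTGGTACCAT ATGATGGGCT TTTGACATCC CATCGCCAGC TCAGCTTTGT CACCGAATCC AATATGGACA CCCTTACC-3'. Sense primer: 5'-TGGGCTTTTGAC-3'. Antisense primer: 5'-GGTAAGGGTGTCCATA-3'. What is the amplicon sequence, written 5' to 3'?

Forward primer TGGGCTTTTGAC is found on the top strand at positions 45–56.
Taking the reverse complement of GGTAAGGGTGTCCATA gives TATGGACACCCTTACC, found at positions 93–108 on the template; the primer anneals here to the top strand with its 3' end pointing upstream.
The product is the template from position 45 through 108 (64 bp).

5'-TGGGCTTTTGACATCCCATCGCCAGCTCAGCTTTGTCACCGAATCCAATATGGACACCCTTACC-3'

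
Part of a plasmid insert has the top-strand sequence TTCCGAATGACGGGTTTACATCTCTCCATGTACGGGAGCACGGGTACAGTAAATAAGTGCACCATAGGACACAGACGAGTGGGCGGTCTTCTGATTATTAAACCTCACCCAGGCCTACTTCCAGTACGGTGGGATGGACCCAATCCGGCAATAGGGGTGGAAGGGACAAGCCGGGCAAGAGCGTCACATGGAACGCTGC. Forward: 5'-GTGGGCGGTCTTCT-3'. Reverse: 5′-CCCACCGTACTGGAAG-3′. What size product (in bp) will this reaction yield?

55 bp

Forward primer GTGGGCGGTCTTCT is found on the top strand at positions 79–92.
Taking the reverse complement of CCCACCGTACTGGAAG gives CTTCCAGTACGGTGGG, found at positions 118–133 on the template; the primer anneals here to the top strand with its 3' end pointing upstream.
Product length = (reverse-primer end) − (forward-primer start) + 1 = 133 − 79 + 1 = 55 bp.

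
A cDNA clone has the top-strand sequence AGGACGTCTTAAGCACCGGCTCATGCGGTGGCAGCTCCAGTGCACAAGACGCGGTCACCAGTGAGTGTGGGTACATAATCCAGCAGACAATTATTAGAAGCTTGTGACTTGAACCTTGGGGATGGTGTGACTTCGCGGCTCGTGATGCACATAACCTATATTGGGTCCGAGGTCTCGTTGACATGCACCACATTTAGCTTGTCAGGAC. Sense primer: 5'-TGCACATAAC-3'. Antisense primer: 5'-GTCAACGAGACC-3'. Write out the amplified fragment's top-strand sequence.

5'-TGCACATAACCTATATTGGGTCCGAGGTCTCGTTGAC-3'

The forward primer matches the template at positions 146–155.
The reverse primer's reverse complement is GGTCTCGTTGAC, which matches the template at positions 171–182.
The product is the template from position 146 through 182 (37 bp).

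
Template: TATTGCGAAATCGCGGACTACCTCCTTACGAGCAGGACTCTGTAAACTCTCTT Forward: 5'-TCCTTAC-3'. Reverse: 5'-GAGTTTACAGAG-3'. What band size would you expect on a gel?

The forward primer matches the template at positions 23–29.
The reverse primer's reverse complement is CTCTGTAAACTC, which matches the template at positions 38–49.
Product length = (reverse-primer end) − (forward-primer start) + 1 = 49 − 23 + 1 = 27 bp.

27 bp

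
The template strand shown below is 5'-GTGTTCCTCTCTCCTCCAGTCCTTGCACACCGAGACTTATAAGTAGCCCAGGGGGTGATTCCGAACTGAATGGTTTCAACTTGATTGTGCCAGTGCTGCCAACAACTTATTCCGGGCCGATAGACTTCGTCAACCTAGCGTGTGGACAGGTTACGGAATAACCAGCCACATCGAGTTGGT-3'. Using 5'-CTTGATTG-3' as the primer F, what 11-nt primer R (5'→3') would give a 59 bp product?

The forward primer binds at positions 80–87, so a 59 bp product ends at position 80 + 59 − 1 = 138.
The reverse primer anneals to the top strand over positions 128–138, i.e. to CGTCAACCTAG.
Its sequence written 5'→3' is the reverse complement: CTAGGTTGACG.

5'-CTAGGTTGACG-3'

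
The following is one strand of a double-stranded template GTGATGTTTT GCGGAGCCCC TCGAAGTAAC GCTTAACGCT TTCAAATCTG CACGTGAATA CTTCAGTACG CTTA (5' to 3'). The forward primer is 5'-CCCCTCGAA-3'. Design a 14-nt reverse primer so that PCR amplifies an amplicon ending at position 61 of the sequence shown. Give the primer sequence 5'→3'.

5'-GTATTCACGTGCAG-3'

The forward primer binds at positions 17–25; the product's 3' end on the top strand is position 61.
The reverse primer anneals to the top strand over positions 48–61, i.e. to CTGCACGTGAATAC.
Its sequence written 5'→3' is the reverse complement: GTATTCACGTGCAG.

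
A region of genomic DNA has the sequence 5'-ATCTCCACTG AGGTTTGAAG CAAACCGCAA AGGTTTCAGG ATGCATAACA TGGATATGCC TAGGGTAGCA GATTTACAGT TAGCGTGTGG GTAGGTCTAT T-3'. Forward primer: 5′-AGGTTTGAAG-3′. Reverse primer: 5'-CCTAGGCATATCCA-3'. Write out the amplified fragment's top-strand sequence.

Scanning the template, AGGTTTGAAG occurs at positions 11–20; this primer anneals to the bottom strand there with its 3' end pointing downstream.
Taking the reverse complement of CCTAGGCATATCCA gives TGGATATGCCTAGG, found at positions 51–64 on the template; the primer anneals here to the top strand with its 3' end pointing upstream.
The product is the template from position 11 through 64 (54 bp).

5'-AGGTTTGAAGCAAACCGCAAAGGTTTCAGGATGCATAACATGGATATGCCTAGG-3'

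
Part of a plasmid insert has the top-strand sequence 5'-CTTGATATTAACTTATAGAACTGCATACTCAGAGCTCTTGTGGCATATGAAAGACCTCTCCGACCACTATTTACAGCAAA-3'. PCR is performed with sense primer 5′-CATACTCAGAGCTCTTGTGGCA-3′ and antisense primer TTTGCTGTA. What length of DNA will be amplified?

57 bp

Scanning the template, CATACTCAGAGCTCTTGTGGCA occurs at positions 24–45; this primer anneals to the bottom strand there with its 3' end pointing downstream.
Taking the reverse complement of TTTGCTGTA gives TACAGCAAA, found at positions 72–80 on the template; the primer anneals here to the top strand with its 3' end pointing upstream.
The product runs from position 24 to position 80, so its length is 80 − 24 + 1 = 57 bp.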